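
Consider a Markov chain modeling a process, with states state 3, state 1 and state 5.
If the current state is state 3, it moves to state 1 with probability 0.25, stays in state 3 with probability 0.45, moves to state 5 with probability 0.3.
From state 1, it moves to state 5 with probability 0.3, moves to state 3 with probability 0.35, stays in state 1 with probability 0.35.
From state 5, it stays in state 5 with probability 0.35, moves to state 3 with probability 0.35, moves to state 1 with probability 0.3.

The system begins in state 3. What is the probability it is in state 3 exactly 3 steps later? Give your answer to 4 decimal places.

0.3895

Propagate the distribution vector 3 steps from state 3.
After 0 steps: (1.0000, 0.0000, 0.0000)
After 1 step: (0.4500, 0.2500, 0.3000)
After 2 steps: (0.3950, 0.2900, 0.3150)
After 3 steps: (0.3895, 0.2948, 0.3158)
P(in state 3 after 3 steps) = 0.3895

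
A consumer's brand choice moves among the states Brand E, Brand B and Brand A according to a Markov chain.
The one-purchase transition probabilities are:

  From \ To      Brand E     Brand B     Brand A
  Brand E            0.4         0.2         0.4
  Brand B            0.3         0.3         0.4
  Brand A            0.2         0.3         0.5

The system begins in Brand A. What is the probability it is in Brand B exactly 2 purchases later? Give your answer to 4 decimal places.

0.2800

Sum over the intermediate state after 1 purchase:
P = P(Brand A→Brand E)·P(Brand E→Brand B) + P(Brand A→Brand B)·P(Brand B→Brand B) + P(Brand A→Brand A)·P(Brand A→Brand B)
  = 0.2×0.2 + 0.3×0.3 + 0.5×0.3
  = 0.0400 + 0.0900 + 0.1500 = 0.2800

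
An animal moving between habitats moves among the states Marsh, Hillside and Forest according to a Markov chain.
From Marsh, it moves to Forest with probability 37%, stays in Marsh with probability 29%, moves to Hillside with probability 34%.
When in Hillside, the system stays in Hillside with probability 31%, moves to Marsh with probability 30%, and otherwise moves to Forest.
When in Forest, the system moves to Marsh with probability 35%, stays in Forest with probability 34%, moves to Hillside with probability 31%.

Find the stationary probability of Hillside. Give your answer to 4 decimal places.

0.3195

Let the stationary distribution be π with π = πP and π_1 + π_2 + π_3 = 1.
π_1 = 0.29·π_1 + 0.3·π_2 + 0.35·π_3
π_2 = 0.34·π_1 + 0.31·π_2 + 0.31·π_3
Solving with the normalization constraint gives π = (0.3151, 0.3195, 0.3654).
So the stationary probability of Hillside is 0.3195.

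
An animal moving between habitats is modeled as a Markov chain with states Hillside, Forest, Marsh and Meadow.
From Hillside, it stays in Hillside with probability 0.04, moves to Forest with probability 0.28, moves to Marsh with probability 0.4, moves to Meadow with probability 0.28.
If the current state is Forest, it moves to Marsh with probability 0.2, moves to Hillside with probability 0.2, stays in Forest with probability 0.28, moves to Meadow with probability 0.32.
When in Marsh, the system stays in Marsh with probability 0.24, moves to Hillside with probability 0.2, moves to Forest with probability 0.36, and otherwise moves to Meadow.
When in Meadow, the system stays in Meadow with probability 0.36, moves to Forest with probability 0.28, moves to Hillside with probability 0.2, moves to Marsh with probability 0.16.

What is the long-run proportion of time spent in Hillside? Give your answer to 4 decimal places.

0.1724

Let the stationary distribution be π with π = πP and π_1 + π_2 + π_3 + π_4 = 1.
π_1 = 0.04·π_1 + 0.2·π_2 + 0.2·π_3 + 0.2·π_4
π_2 = 0.28·π_1 + 0.28·π_2 + 0.36·π_3 + 0.28·π_4
π_3 = 0.4·π_1 + 0.2·π_2 + 0.24·π_3 + 0.16·π_4
Solving with the normalization constraint gives π = (0.1724, 0.2985, 0.2319, 0.2972).
So the stationary probability of Hillside is 0.1724.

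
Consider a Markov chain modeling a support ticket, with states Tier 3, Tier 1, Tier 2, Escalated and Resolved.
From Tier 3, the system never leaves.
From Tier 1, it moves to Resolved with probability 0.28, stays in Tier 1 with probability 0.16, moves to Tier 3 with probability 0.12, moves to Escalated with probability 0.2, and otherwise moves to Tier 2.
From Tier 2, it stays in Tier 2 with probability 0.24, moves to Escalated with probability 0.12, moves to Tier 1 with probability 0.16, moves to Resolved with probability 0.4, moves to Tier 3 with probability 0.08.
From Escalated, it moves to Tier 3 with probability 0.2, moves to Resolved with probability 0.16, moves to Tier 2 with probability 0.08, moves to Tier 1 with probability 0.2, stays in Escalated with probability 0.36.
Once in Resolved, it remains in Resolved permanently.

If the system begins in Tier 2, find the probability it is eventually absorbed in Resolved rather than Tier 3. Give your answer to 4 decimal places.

Let h(s) be the probability of absorption at Resolved starting from transient state s. Then h(Resolved) = 1 and h(Tier 3) = 0. By first-step analysis:
h(Tier 1) = 0.12·0 + 0.16·h(Tier 1) + 0.24·h(Tier 2) + 0.2·h(Escalated) + 0.28·1
h(Tier 2) = 0.08·0 + 0.16·h(Tier 1) + 0.24·h(Tier 2) + 0.12·h(Escalated) + 0.4·1
h(Escalated) = 0.2·0 + 0.2·h(Tier 1) + 0.08·h(Tier 2) + 0.36·h(Escalated) + 0.16·1
Solving: h(Tier 1) = 0.6829, h(Tier 2) = 0.7582, h(Escalated) = 0.5582.
Starting from Tier 2, the probability is 0.7582.

0.7582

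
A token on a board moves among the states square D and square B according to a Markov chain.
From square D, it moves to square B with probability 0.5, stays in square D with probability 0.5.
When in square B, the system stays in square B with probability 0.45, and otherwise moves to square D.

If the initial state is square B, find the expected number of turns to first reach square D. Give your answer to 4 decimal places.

1.8182

Let t(s) be the expected number of turns to first reach square D from state s, with t(square D) = 0. Conditioning on the first turn:
t(square B) = 1 + 0.45·t(square B)
Solving: t(square B) = 1.8182.
Expected turns from square B to square D: 1.8182.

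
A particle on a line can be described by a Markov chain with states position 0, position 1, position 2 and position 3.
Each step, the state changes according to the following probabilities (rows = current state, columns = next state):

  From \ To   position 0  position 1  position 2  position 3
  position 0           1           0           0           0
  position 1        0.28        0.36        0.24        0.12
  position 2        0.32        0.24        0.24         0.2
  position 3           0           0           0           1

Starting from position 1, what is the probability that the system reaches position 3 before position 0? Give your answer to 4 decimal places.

Let h(s) be the probability of absorption at position 3 starting from transient state s. Then h(position 3) = 1 and h(position 0) = 0. By first-step analysis:
h(position 1) = 0.28·0 + 0.36·h(position 1) + 0.24·h(position 2) + 0.12·1
h(position 2) = 0.32·0 + 0.24·h(position 1) + 0.24·h(position 2) + 0.2·1
Solving: h(position 1) = 0.3246, h(position 2) = 0.3657.
Starting from position 1, the probability is 0.3246.

0.3246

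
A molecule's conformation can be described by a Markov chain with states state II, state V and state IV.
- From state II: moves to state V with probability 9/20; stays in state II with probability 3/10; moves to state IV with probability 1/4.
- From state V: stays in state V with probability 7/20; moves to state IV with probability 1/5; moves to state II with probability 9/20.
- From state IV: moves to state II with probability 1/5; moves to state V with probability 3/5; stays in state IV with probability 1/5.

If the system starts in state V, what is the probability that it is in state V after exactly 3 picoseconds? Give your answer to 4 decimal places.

0.4389

Propagate the distribution vector 3 picoseconds from state V.
After 0 picoseconds: (0.0000, 1.0000, 0.0000)
After 1 picosecond: (0.4500, 0.3500, 0.2000)
After 2 picoseconds: (0.3325, 0.4450, 0.2225)
After 3 picoseconds: (0.3445, 0.4389, 0.2166)
P(in state V after 3 picoseconds) = 0.4389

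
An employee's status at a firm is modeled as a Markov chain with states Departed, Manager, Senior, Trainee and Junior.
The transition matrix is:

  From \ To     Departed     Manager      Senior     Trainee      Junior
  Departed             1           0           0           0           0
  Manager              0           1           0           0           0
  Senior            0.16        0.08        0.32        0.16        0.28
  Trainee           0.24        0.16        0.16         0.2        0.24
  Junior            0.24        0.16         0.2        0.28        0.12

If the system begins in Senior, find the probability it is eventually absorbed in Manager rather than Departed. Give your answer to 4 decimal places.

0.3705

Let h(s) be the probability of absorption at Manager starting from transient state s. Then h(Manager) = 1 and h(Departed) = 0. By first-step analysis:
h(Senior) = 0.16·0 + 0.08·1 + 0.32·h(Senior) + 0.16·h(Trainee) + 0.28·h(Junior)
h(Trainee) = 0.24·0 + 0.16·1 + 0.16·h(Senior) + 0.2·h(Trainee) + 0.24·h(Junior)
h(Junior) = 0.24·0 + 0.16·1 + 0.2·h(Senior) + 0.28·h(Trainee) + 0.12·h(Junior)
Solving: h(Senior) = 0.3705, h(Trainee) = 0.3913, h(Junior) = 0.3905.
Starting from Senior, the probability is 0.3705.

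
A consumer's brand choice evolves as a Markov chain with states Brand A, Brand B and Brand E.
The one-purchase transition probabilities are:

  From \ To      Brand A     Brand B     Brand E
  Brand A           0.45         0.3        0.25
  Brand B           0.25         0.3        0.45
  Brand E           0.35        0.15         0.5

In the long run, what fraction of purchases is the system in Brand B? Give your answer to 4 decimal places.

Let the stationary distribution be π with π = πP and π_1 + π_2 + π_3 = 1.
π_1 = 0.45·π_1 + 0.25·π_2 + 0.35·π_3
π_2 = 0.3·π_1 + 0.3·π_2 + 0.15·π_3
Solving with the normalization constraint gives π = (0.3622, 0.2404, 0.3974).
So the stationary probability of Brand B is 0.2404.

0.2404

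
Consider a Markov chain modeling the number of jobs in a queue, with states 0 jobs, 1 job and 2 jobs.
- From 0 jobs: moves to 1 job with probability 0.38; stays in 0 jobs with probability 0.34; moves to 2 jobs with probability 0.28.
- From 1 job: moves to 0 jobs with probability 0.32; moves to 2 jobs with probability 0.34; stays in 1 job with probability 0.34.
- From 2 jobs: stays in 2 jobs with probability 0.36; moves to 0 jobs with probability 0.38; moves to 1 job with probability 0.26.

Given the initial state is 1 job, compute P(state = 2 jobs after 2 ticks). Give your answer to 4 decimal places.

0.3276

Sum over the intermediate state after 1 tick:
P = P(1 job→0 jobs)·P(0 jobs→2 jobs) + P(1 job→1 job)·P(1 job→2 jobs) + P(1 job→2 jobs)·P(2 jobs→2 jobs)
  = 0.32×0.28 + 0.34×0.34 + 0.34×0.36
  = 0.0896 + 0.1156 + 0.1224 = 0.3276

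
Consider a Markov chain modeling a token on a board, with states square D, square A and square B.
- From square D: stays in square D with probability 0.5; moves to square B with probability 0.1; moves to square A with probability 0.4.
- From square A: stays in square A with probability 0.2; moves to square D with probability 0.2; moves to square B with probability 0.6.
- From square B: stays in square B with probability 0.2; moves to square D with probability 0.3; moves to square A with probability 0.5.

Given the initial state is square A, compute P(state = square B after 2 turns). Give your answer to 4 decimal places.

Sum over the intermediate state after 1 turn:
P = P(square A→square D)·P(square D→square B) + P(square A→square A)·P(square A→square B) + P(square A→square B)·P(square B→square B)
  = 0.2×0.1 + 0.2×0.6 + 0.6×0.2
  = 0.0200 + 0.1200 + 0.1200 = 0.2600

0.2600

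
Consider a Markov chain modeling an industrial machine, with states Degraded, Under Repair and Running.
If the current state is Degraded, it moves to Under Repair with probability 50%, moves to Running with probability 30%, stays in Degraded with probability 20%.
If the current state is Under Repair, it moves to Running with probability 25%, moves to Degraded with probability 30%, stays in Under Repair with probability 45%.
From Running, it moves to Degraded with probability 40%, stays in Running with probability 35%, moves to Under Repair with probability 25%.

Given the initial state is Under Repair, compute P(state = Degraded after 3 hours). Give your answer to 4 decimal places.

Propagate the distribution vector 3 hours from Under Repair.
After 0 hours: (0.0000, 1.0000, 0.0000)
After 1 hour: (0.3000, 0.4500, 0.2500)
After 2 hours: (0.2950, 0.4150, 0.2900)
After 3 hours: (0.2995, 0.4068, 0.2938)
P(in Degraded after 3 hours) = 0.2995

0.2995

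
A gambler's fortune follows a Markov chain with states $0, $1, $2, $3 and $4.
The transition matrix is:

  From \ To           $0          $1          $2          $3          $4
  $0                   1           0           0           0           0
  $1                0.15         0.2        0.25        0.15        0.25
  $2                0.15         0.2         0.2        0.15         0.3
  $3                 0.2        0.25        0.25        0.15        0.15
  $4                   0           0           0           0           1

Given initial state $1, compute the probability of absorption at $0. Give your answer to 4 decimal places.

0.3895

Let h(s) be the probability of absorption at $0 starting from transient state s. Then h($0) = 1 and h($4) = 0. By first-step analysis:
h($1) = 0.15·1 + 0.2·h($1) + 0.25·h($2) + 0.15·h($3) + 0.25·0
h($2) = 0.15·1 + 0.2·h($1) + 0.2·h($2) + 0.15·h($3) + 0.3·0
h($3) = 0.2·1 + 0.25·h($1) + 0.25·h($2) + 0.15·h($3) + 0.15·0
Solving: h($1) = 0.3895, h($2) = 0.3709, h($3) = 0.4589.
Starting from $1, the probability is 0.3895.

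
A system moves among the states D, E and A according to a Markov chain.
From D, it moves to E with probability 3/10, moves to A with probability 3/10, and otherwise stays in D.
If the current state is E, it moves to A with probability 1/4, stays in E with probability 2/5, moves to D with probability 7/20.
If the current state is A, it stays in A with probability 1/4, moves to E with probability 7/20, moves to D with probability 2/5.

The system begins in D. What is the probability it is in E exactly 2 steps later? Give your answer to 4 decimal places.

Sum over the intermediate state after 1 step:
P = P(D→D)·P(D→E) + P(D→E)·P(E→E) + P(D→A)·P(A→E)
  = 0.4×0.3 + 0.3×0.4 + 0.3×0.35
  = 0.1200 + 0.1200 + 0.1050 = 0.3450

0.3450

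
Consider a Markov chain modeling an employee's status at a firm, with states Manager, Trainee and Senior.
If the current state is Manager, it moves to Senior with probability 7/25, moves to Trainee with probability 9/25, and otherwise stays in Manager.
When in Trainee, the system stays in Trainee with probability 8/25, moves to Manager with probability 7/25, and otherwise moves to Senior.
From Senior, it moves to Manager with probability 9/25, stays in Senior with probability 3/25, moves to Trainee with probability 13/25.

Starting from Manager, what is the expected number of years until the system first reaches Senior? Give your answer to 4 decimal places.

Let t(s) be the expected number of years to first reach Senior from state s, with t(Senior) = 0. Conditioning on the first year:
t(Manager) = 1 + 0.36·t(Manager) + 0.36·t(Trainee)
t(Trainee) = 1 + 0.28·t(Manager) + 0.32·t(Trainee)
Solving: t(Manager) = 3.1100, t(Trainee) = 2.7512.
Expected years from Manager to Senior: 3.1100.

3.1100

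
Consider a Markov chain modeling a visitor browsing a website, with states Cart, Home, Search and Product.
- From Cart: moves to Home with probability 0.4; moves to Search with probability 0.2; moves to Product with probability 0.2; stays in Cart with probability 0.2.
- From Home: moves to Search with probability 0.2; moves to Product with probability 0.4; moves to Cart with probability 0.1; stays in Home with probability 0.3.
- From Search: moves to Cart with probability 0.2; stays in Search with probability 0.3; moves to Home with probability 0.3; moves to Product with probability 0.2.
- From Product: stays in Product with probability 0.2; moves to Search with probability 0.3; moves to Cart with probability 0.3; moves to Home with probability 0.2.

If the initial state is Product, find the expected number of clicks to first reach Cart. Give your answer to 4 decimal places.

Let t(s) be the expected number of clicks to first reach Cart from state s, with t(Cart) = 0. Conditioning on the first click:
t(Home) = 1 + 0.3·t(Home) + 0.2·t(Search) + 0.4·t(Product)
t(Search) = 1 + 0.3·t(Home) + 0.3·t(Search) + 0.2·t(Product)
t(Product) = 1 + 0.2·t(Home) + 0.3·t(Search) + 0.2·t(Product)
Solving: t(Home) = 5.4455, t(Search) = 5.0495, t(Product) = 4.5050.
Expected clicks from Product to Cart: 4.5050.

4.5050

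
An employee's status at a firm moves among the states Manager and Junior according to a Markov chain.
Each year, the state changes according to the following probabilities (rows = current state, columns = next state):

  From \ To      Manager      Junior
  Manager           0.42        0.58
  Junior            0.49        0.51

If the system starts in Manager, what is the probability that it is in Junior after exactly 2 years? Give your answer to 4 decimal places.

Sum over the intermediate state after 1 year:
P = P(Manager→Manager)·P(Manager→Junior) + P(Manager→Junior)·P(Junior→Junior)
  = 0.42×0.58 + 0.58×0.51
  = 0.2436 + 0.2958 = 0.5394

0.5394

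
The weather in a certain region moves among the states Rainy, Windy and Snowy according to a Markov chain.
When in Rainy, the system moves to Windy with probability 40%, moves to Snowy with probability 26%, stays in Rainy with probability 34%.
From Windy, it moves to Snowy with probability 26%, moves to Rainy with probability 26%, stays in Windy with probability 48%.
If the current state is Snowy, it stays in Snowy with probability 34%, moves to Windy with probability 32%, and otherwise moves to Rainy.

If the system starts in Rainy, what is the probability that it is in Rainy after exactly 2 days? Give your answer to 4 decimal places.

0.3080

Sum over the intermediate state after 1 day:
P = P(Rainy→Rainy)·P(Rainy→Rainy) + P(Rainy→Windy)·P(Windy→Rainy) + P(Rainy→Snowy)·P(Snowy→Rainy)
  = 0.34×0.34 + 0.4×0.26 + 0.26×0.34
  = 0.1156 + 0.1040 + 0.0884 = 0.3080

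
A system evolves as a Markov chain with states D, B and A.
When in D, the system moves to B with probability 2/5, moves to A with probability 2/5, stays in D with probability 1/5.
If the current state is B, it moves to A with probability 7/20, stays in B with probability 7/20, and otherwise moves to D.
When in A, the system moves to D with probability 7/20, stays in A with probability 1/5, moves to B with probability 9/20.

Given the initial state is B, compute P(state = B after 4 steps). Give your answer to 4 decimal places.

0.3961

Propagate the distribution vector 4 steps from B.
After 0 steps: (0.0000, 1.0000, 0.0000)
After 1 step: (0.3000, 0.3500, 0.3500)
After 2 steps: (0.2875, 0.4000, 0.3125)
After 3 steps: (0.2869, 0.3956, 0.3175)
After 4 steps: (0.2872, 0.3961, 0.3167)
P(in B after 4 steps) = 0.3961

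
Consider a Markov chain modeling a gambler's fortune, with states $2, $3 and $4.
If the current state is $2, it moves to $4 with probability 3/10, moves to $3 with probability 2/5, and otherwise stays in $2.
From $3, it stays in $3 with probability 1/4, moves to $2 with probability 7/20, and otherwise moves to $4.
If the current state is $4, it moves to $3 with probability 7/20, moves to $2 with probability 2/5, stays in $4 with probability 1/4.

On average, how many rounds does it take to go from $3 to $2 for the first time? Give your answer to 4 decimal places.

Let t(s) be the expected number of rounds to first reach $2 from state s, with t($2) = 0. Conditioning on the first round:
t($3) = 1 + 0.25·t($3) + 0.4·t($4)
t($4) = 1 + 0.35·t($3) + 0.25·t($4)
Solving: t($3) = 2.7219, t($4) = 2.6036.
Expected rounds from $3 to $2: 2.7219.

2.7219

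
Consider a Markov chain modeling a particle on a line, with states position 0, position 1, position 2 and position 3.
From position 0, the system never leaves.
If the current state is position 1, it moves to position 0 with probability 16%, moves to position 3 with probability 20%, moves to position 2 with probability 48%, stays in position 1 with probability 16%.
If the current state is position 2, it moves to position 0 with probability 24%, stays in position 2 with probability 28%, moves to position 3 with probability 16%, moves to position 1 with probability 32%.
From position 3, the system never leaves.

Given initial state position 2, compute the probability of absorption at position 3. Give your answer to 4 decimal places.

Let h(s) be the probability of absorption at position 3 starting from transient state s. Then h(position 3) = 1 and h(position 0) = 0. By first-step analysis:
h(position 1) = 0.16·0 + 0.16·h(position 1) + 0.48·h(position 2) + 0.2·1
h(position 2) = 0.24·0 + 0.32·h(position 1) + 0.28·h(position 2) + 0.16·1
Solving: h(position 1) = 0.4894, h(position 2) = 0.4397.
Starting from position 2, the probability is 0.4397.

0.4397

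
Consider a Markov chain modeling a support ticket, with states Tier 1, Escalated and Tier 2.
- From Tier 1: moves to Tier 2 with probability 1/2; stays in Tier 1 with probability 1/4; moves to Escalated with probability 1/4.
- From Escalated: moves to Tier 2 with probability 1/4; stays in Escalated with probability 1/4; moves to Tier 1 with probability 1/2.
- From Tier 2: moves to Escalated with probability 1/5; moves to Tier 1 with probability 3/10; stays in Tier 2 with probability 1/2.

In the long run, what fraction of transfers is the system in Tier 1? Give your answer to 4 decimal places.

Let the stationary distribution be π with π = πP and π_1 + π_2 + π_3 = 1.
π_1 = 0.25·π_1 + 0.5·π_2 + 0.3·π_3
π_2 = 0.25·π_1 + 0.25·π_2 + 0.2·π_3
Solving with the normalization constraint gives π = (0.3291, 0.2278, 0.4430).
So the stationary probability of Tier 1 is 0.3291.

0.3291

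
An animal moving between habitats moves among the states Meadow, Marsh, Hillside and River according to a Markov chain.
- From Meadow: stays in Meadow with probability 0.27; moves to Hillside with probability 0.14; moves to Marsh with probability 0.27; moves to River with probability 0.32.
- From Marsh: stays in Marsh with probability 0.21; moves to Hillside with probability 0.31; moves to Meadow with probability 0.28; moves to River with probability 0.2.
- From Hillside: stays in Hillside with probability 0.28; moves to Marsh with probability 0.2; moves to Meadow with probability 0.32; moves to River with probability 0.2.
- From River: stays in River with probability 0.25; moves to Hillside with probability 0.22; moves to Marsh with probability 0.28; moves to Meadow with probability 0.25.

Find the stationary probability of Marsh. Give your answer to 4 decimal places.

0.2416

Let the stationary distribution be π with π = πP and π_1 + π_2 + π_3 + π_4 = 1.
π_1 = 0.27·π_1 + 0.28·π_2 + 0.32·π_3 + 0.25·π_4
π_2 = 0.27·π_1 + 0.21·π_2 + 0.2·π_3 + 0.28·π_4
π_3 = 0.14·π_1 + 0.31·π_2 + 0.28·π_3 + 0.22·π_4
Solving with the normalization constraint gives π = (0.2792, 0.2416, 0.2334, 0.2458).
So the stationary probability of Marsh is 0.2416.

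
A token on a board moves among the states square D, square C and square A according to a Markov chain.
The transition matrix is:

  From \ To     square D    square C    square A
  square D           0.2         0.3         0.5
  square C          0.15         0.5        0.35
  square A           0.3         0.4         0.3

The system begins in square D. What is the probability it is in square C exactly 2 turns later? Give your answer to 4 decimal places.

Sum over the intermediate state after 1 turn:
P = P(square D→square D)·P(square D→square C) + P(square D→square C)·P(square C→square C) + P(square D→square A)·P(square A→square C)
  = 0.2×0.3 + 0.3×0.5 + 0.5×0.4
  = 0.0600 + 0.1500 + 0.2000 = 0.4100

0.4100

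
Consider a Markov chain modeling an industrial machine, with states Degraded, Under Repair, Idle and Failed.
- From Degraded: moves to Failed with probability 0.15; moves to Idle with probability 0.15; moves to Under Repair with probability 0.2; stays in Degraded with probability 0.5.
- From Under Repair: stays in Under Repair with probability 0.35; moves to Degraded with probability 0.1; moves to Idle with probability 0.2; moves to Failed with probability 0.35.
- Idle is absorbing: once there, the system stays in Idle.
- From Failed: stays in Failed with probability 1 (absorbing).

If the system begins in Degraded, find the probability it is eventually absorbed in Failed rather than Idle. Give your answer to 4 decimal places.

0.5492

Let h(s) be the probability of absorption at Failed starting from transient state s. Then h(Failed) = 1 and h(Idle) = 0. By first-step analysis:
h(Degraded) = 0.5·h(Degraded) + 0.2·h(Under Repair) + 0.15·0 + 0.15·1
h(Under Repair) = 0.1·h(Degraded) + 0.35·h(Under Repair) + 0.2·0 + 0.35·1
Solving: h(Degraded) = 0.5492, h(Under Repair) = 0.6230.
Starting from Degraded, the probability is 0.5492.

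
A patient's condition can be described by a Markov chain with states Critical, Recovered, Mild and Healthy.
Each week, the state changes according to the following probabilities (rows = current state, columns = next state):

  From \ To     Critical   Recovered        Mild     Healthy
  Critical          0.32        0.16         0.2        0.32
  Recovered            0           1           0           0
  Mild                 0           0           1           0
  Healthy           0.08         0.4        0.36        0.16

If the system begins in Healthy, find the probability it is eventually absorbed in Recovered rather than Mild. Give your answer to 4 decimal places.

0.5220

Let h(s) be the probability of absorption at Recovered starting from transient state s. Then h(Recovered) = 1 and h(Mild) = 0. By first-step analysis:
h(Critical) = 0.32·h(Critical) + 0.16·1 + 0.2·0 + 0.32·h(Healthy)
h(Healthy) = 0.08·h(Critical) + 0.4·1 + 0.36·0 + 0.16·h(Healthy)
Solving: h(Critical) = 0.4809, h(Healthy) = 0.5220.
Starting from Healthy, the probability is 0.5220.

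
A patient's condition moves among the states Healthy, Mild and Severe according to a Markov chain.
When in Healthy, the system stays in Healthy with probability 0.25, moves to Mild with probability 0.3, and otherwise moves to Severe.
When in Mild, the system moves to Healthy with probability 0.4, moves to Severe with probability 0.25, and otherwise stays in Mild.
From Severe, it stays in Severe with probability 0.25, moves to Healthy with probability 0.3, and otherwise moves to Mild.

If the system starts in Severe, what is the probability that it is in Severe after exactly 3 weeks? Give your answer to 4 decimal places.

0.3160

Propagate the distribution vector 3 weeks from Severe.
After 0 weeks: (0.0000, 0.0000, 1.0000)
After 1 week: (0.3000, 0.4500, 0.2500)
After 2 weeks: (0.3300, 0.3600, 0.3100)
After 3 weeks: (0.3195, 0.3645, 0.3160)
P(in Severe after 3 weeks) = 0.3160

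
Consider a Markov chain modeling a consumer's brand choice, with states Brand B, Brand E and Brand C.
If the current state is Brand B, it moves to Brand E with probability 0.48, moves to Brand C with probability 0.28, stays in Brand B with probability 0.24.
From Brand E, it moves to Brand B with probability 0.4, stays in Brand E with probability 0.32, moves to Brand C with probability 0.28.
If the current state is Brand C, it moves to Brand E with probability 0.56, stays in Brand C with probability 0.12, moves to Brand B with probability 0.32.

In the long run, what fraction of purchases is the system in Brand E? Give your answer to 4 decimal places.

0.4304

Let the stationary distribution be π with π = πP and π_1 + π_2 + π_3 = 1.
π_1 = 0.24·π_1 + 0.4·π_2 + 0.32·π_3
π_2 = 0.48·π_1 + 0.32·π_2 + 0.56·π_3
Solving with the normalization constraint gives π = (0.3282, 0.4304, 0.2414).
So the stationary probability of Brand E is 0.4304.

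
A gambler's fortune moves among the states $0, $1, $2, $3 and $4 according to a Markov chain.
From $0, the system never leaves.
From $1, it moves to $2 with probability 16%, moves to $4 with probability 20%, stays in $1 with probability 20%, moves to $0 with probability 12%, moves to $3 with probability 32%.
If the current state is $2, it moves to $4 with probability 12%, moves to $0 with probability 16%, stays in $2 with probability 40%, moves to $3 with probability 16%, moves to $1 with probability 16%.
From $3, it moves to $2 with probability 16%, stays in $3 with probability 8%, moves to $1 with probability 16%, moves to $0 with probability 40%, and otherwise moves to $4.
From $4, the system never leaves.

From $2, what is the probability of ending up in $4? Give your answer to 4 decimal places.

Let h(s) be the probability of absorption at $4 starting from transient state s. Then h($4) = 1 and h($0) = 0. By first-step analysis:
h($1) = 0.12·0 + 0.2·h($1) + 0.16·h($2) + 0.32·h($3) + 0.2·1
h($2) = 0.16·0 + 0.16·h($1) + 0.4·h($2) + 0.16·h($3) + 0.12·1
h($3) = 0.4·0 + 0.16·h($1) + 0.16·h($2) + 0.08·h($3) + 0.2·1
Solving: h($1) = 0.4868, h($2) = 0.4303, h($3) = 0.3769.
Starting from $2, the probability is 0.4303.

0.4303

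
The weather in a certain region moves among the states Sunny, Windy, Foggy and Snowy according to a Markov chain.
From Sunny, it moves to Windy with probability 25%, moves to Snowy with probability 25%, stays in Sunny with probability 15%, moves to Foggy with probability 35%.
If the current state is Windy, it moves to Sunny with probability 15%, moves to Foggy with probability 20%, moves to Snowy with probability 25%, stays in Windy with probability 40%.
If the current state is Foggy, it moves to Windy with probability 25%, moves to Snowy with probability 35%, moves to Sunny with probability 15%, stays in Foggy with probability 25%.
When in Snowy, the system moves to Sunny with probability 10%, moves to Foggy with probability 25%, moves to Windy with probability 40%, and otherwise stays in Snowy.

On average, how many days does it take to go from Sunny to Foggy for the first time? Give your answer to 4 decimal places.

3.6461

Let t(s) be the expected number of days to first reach Foggy from state s, with t(Foggy) = 0. Conditioning on the first day:
t(Sunny) = 1 + 0.15·t(Sunny) + 0.25·t(Windy) + 0.25·t(Snowy)
t(Windy) = 1 + 0.15·t(Sunny) + 0.4·t(Windy) + 0.25·t(Snowy)
t(Snowy) = 1 + 0.1·t(Sunny) + 0.4·t(Windy) + 0.25·t(Snowy)
Solving: t(Sunny) = 3.6461, t(Windy) = 4.2895, t(Snowy) = 4.1072.
Expected days from Sunny to Foggy: 3.6461.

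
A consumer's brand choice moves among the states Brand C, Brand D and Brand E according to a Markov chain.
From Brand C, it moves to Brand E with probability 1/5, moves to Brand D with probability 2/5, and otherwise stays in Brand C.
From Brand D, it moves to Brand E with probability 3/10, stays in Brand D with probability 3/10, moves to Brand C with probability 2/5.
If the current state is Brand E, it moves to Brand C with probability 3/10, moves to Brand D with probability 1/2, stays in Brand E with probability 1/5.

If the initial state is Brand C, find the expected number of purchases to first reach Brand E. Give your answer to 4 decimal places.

Let t(s) be the expected number of purchases to first reach Brand E from state s, with t(Brand E) = 0. Conditioning on the first purchase:
t(Brand C) = 1 + 0.4·t(Brand C) + 0.4·t(Brand D)
t(Brand D) = 1 + 0.4·t(Brand C) + 0.3·t(Brand D)
Solving: t(Brand C) = 4.2308, t(Brand D) = 3.8462.
Expected purchases from Brand C to Brand E: 4.2308.

4.2308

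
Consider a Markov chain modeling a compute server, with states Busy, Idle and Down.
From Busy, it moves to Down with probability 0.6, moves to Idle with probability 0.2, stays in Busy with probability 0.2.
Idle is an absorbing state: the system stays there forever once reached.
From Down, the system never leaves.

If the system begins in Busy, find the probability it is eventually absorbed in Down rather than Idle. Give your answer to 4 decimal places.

0.7500

Let h(s) be the probability of absorption at Down starting from transient state s. Then h(Down) = 1 and h(Idle) = 0. By first-step analysis:
h(Busy) = 0.2·h(Busy) + 0.2·0 + 0.6·1
Solving: h(Busy) = 0.7500.
Starting from Busy, the probability is 0.7500.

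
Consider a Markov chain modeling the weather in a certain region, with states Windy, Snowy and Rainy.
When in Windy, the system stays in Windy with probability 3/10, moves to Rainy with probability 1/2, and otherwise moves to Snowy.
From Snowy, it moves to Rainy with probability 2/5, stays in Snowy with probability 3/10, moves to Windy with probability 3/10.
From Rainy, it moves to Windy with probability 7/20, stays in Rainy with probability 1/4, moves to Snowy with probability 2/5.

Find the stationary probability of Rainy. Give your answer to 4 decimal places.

0.3755

Let the stationary distribution be π with π = πP and π_1 + π_2 + π_3 = 1.
π_1 = 0.3·π_1 + 0.3·π_2 + 0.35·π_3
π_2 = 0.2·π_1 + 0.3·π_2 + 0.4·π_3
Solving with the normalization constraint gives π = (0.3188, 0.3057, 0.3755).
So the stationary probability of Rainy is 0.3755.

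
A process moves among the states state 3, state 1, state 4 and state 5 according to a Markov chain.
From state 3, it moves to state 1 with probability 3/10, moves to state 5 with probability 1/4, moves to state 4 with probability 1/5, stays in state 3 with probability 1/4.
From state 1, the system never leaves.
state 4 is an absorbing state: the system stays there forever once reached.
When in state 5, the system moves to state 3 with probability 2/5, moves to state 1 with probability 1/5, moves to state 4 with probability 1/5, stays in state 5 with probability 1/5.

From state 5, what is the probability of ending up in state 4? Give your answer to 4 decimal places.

Let h(s) be the probability of absorption at state 4 starting from transient state s. Then h(state 4) = 1 and h(state 1) = 0. By first-step analysis:
h(state 3) = 0.25·h(state 3) + 0.3·0 + 0.2·1 + 0.25·h(state 5)
h(state 5) = 0.4·h(state 3) + 0.2·0 + 0.2·1 + 0.2·h(state 5)
Solving: h(state 3) = 0.4200, h(state 5) = 0.4600.
Starting from state 5, the probability is 0.4600.

0.4600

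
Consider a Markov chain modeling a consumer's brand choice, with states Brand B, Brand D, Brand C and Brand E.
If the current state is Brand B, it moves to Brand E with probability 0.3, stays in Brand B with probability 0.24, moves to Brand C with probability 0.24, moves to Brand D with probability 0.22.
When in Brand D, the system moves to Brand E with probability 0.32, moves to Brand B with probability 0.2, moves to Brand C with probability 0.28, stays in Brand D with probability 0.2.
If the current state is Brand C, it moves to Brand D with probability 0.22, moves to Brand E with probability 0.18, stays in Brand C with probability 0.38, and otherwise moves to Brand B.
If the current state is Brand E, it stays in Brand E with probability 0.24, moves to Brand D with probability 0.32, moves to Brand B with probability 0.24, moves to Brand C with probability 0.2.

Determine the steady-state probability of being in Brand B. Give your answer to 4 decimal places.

Let the stationary distribution be π with π = πP and π_1 + π_2 + π_3 + π_4 = 1.
π_1 = 0.24·π_1 + 0.2·π_2 + 0.22·π_3 + 0.24·π_4
π_2 = 0.22·π_1 + 0.2·π_2 + 0.22·π_3 + 0.32·π_4
π_3 = 0.24·π_1 + 0.28·π_2 + 0.38·π_3 + 0.2·π_4
Solving with the normalization constraint gives π = (0.2248, 0.2408, 0.2784, 0.2560).
So the stationary probability of Brand B is 0.2248.

0.2248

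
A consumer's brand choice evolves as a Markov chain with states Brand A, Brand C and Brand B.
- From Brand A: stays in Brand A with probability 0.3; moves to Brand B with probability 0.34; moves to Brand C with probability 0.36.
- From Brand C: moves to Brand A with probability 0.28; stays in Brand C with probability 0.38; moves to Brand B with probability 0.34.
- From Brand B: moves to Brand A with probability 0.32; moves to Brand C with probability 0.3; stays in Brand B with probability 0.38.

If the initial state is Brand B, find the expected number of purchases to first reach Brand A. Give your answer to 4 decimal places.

3.2578

Let t(s) be the expected number of purchases to first reach Brand A from state s, with t(Brand A) = 0. Conditioning on the first purchase:
t(Brand C) = 1 + 0.38·t(Brand C) + 0.34·t(Brand B)
t(Brand B) = 1 + 0.3·t(Brand C) + 0.38·t(Brand B)
Solving: t(Brand C) = 3.3994, t(Brand B) = 3.2578.
Expected purchases from Brand B to Brand A: 3.2578.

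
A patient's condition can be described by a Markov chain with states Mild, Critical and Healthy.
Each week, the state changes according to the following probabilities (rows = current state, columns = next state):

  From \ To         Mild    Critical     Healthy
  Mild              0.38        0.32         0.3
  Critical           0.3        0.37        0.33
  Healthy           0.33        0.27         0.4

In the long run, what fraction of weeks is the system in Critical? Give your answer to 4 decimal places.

0.3187

Let the stationary distribution be π with π = πP and π_1 + π_2 + π_3 = 1.
π_1 = 0.38·π_1 + 0.3·π_2 + 0.33·π_3
π_2 = 0.32·π_1 + 0.37·π_2 + 0.27·π_3
Solving with the normalization constraint gives π = (0.3373, 0.3187, 0.3440).
So the stationary probability of Critical is 0.3187.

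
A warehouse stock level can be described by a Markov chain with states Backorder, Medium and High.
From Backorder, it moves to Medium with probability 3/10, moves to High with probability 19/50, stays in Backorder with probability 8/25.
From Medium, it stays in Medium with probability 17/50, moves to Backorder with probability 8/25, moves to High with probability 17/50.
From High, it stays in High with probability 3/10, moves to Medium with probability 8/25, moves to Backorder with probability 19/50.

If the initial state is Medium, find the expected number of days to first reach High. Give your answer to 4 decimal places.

2.8345

Let t(s) be the expected number of days to first reach High from state s, with t(High) = 0. Conditioning on the first day:
t(Backorder) = 1 + 0.32·t(Backorder) + 0.3·t(Medium)
t(Medium) = 1 + 0.32·t(Backorder) + 0.34·t(Medium)
Solving: t(Backorder) = 2.7211, t(Medium) = 2.8345.
Expected days from Medium to High: 2.8345.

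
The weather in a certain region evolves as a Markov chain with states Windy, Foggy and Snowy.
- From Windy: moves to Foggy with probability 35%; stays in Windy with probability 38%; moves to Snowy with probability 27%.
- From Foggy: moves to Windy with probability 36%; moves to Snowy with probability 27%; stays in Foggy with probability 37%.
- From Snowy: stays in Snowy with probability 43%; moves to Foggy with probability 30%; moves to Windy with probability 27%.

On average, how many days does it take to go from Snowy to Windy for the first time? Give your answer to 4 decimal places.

Let t(s) be the expected number of days to first reach Windy from state s, with t(Windy) = 0. Conditioning on the first day:
t(Foggy) = 1 + 0.37·t(Foggy) + 0.27·t(Snowy)
t(Snowy) = 1 + 0.3·t(Foggy) + 0.43·t(Snowy)
Solving: t(Foggy) = 3.0205, t(Snowy) = 3.3441.
Expected days from Snowy to Windy: 3.3441.

3.3441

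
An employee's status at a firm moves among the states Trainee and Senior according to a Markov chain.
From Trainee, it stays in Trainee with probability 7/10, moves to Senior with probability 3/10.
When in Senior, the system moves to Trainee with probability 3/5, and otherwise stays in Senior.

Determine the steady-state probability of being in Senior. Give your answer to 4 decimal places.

Let the stationary distribution be π with π = πP and π_1 + π_2 = 1.
π_1 = 0.7·π_1 + 0.6·π_2
Solving with the normalization constraint gives π = (0.6667, 0.3333).
So the stationary probability of Senior is 0.3333.

0.3333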